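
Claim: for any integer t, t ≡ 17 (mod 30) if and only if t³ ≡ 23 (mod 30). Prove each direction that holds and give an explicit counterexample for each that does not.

(⇒) Suppose t ≡ 17 (mod 30). Write t = 30j + 17. Then (30j + 17)³ = 27000j³ + 45900j² + 26010j + 4913 = 30(900j³ + 1530j² + 867j + 163) + 23, so t³ ≡ 23 (mod 30).

(⇐) Conversely, suppose t³ ≡ 23 (mod 30). The only residue r in {0, …, 29} with r³ ≡ 23 (mod 30) is r = 17, so t ≡ 17 (mod 30).

Both directions hold.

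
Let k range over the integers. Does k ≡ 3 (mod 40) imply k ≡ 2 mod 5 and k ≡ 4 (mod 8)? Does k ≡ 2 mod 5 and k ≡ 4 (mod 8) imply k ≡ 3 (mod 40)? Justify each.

Forward direction. This fails: k = 3 gives 3 ≡ 3 (mod 40) but 3 ≡ 3 (mod 5), so the conjunction on the right does not hold.

Converse. This fails: k = 12 satisfies both congruences on the right (12 ≡ 2 mod 5 and 12 ≡ 4 mod 8) yet 12 ≡ 12 (mod 40), not 3.

(⇒) fails and (⇐) fails.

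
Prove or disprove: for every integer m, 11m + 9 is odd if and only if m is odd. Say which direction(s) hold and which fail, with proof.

(→) This fails: m = 0 gives 11m + 9 = 9, which is odd, but 0 is even, not odd.

(←) This also fails: m = 5 is odd, but 11m + 9 = 64 is even, not odd.

Neither direction holds.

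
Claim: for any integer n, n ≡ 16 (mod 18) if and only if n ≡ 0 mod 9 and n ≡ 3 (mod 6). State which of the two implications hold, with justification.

Neither implication holds.

(⟹) This fails: n = 16 gives 16 ≡ 16 (mod 18) but 16 ≡ 7 (mod 9), so the conjunction on the right does not hold.

(⟸) This fails: n = 9 satisfies both congruences on the right (9 ≡ 0 mod 9 and 9 ≡ 3 mod 6) yet 9 ≡ 9 (mod 18), not 16.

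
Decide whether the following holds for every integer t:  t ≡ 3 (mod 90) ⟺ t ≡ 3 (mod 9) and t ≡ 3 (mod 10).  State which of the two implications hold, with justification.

Equivalent; both directions hold.

[⇒] Suppose t ≡ 3 (mod 90); write t = 90j + 3. Since 9 ∣ 90, reducing mod 9 gives t ≡ 3 (mod 9); since 10 ∣ 90, reducing mod 10 gives t ≡ 3 (mod 10).

[⇐] Conversely, if t ≡ 3 (mod 9) and t ≡ 3 (mod 10), then by the Chinese remainder theorem t ≡ 3 (mod 90). This is exactly t ≡ 3 (mod 90).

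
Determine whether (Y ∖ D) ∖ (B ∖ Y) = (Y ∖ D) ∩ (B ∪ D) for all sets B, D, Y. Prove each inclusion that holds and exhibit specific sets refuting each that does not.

(⟹) This inclusion fails. Take B = ∅, D = ∅, Y = {1}; then 1 ∈ (Y ∖ D) ∖ (B ∖ Y) but 1 ∉ (Y ∖ D) ∩ (B ∪ D).

(⟸) Let x ∈ (Y ∖ D) ∩ (B ∪ D). Then x ∈ B ∩ Y and x ∉ D, from which x ∈ (Y ∖ D) ∖ (B ∖ Y).

The sets are not equal: only the reverse inclusion holds.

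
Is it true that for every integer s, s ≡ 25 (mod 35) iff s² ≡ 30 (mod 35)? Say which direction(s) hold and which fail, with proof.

(⇒) holds; (⇐) fails.

Converse. This fails: take s = 10. Then 10² = 100 ≡ 30 (mod 35), yet 10 ≡ 10 (mod 35), not 25.

Forward direction. Suppose s ≡ 25 (mod 35). Write s = 35j + 25. Then (35j + 25)² = 1225j² + 1750j + 625 = 35(35j² + 50j + 17) + 30, so s² ≡ 30 (mod 35).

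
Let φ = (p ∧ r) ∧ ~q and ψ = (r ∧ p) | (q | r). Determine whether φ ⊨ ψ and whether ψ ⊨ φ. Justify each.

(→) Assume the antecedent. If r is true, (r ∧ p) | (q | r) reduces to true regardless of the other variables. If r is false, the antecedent cannot hold. Either way (r ∧ p) | (q | r) holds.

(←) This fails. Under r = T, q = F, p = F, the left side is false but the right side is true.

Only the forward implication holds.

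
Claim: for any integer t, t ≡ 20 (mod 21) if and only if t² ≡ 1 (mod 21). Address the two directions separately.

(⟹) Suppose t ≡ 20 (mod 21). Write t = 21j + 20. Then (21j + 20)² = 441j² + 840j + 400 = 21(21j² + 40j + 19) + 1, so t² ≡ 1 (mod 21).

(⟸) This fails: take t = 1. Then 1² = 1 ≡ 1 (mod 21), yet 1 ≡ 1 (mod 21), not 20.

Only the forward implication holds.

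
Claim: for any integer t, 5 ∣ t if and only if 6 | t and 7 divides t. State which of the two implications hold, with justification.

Both directions fail.

Forward direction. This fails: take t = 5. Certainly 5 ∣ 5, but 6 ∤ 5.

Converse. This fails: take t = 42. Both 6 ∣ 42 and 7 ∣ 42, yet 42 is not a multiple of 5 (since 42 = 8·5 + 2), so 5 ∤ 42.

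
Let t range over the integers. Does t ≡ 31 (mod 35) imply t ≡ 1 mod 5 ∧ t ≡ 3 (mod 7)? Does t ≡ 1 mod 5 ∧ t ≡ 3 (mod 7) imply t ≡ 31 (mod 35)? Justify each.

(←) If t ≡ 1 (mod 5) and t ≡ 3 (mod 7), then by the Chinese remainder theorem t ≡ 31 (mod 35). This is exactly t ≡ 31 (mod 35).

(→) Suppose t ≡ 31 (mod 35); write t = 35j + 31. Since 5 ∣ 35, reducing mod 5 gives t ≡ 31 ≡ 1 (mod 5); since 7 ∣ 35, reducing mod 7 gives t ≡ 31 ≡ 3 (mod 7).

Both directions hold; the statement is true.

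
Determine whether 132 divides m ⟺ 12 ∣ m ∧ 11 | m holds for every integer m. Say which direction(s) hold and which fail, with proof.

(⇒) If 132 ∣ m, write m = 132q. Since 132 = 11·12, m = 12·(11q), so 12 ∣ m; and since 132 = 12·11, m = 11·(12q), so 11 ∣ m.

(⇐) Suppose 12 ∣ m and 11 ∣ m. Any common multiple of 12 and 11 is a multiple of their lcm; here gcd(12, 11) = 1, so lcm(12, 11) = 12·11 = 132, so 132 ∣ m.

The biconditional holds.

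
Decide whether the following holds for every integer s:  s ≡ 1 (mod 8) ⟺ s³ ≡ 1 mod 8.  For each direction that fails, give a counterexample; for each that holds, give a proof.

The biconditional holds.

(→) Suppose s ≡ 1 (mod 8). Write s = 8j + 1. Then (8j + 1)³ = 512j³ + 192j² + 24j + 1 = 8(64j³ + 24j² + 3j) + 1, so s³ ≡ 1 (mod 8).

(←) For the converse, argue contrapositively. If s ≢ 1 (mod 8), then s is congruent to one of 0, 2, 3, 4, 5, 6, 7 modulo 8, and these give s³ ≡ 0, 0, 3, 0, 5, 0, 7 respectively — never 1.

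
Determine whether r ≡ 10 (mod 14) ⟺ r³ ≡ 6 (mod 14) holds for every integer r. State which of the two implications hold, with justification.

Only the forward direction holds.

(⇒) Suppose r ≡ 10 (mod 14). Write r = 14j + 10. Then (14j + 10)³ = 2744j³ + 5880j² + 4200j + 1000 = 14(196j³ + 420j² + 300j + 71) + 6, so r³ ≡ 6 (mod 14).

(⇐) This fails: take r = 6. Then 6³ = 216 ≡ 6 (mod 14), yet 6 ≡ 6 (mod 14), not 10.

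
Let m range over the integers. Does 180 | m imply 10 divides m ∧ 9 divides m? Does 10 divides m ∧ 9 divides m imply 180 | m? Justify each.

Forward direction. If 180 ∣ m, write m = 180q. Since 180 = 18·10, m = 10·(18q), so 10 ∣ m; and since 180 = 20·9, m = 9·(20q), so 9 ∣ m.

Converse. This fails: take m = 90. Both 10 ∣ 90 and 9 ∣ 90, yet 90 is not a multiple of 180 (since 90 = 0·180 + 90), so 180 ∤ 90.

Only the forward implication holds.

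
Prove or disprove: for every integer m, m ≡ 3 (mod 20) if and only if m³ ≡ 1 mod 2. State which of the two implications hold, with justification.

Not equivalent: only (⇒) holds.

(⇐) This fails: take m = 1. Then 1³ = 1 ≡ 1 (mod 2), yet 1 ≡ 1 (mod 20), not 3.

(⇒) Suppose m ≡ 3 (mod 20). Then m³ ≡ 3³ = 27 (mod 20), and since 2 ∣ 20, also m³ ≡ 1 (mod 2).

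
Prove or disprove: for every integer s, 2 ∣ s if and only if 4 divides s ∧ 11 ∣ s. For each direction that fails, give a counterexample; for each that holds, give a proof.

Only the reverse direction holds.

(⇒) This fails: take s = 2. Certainly 2 ∣ 2, but 4 ∤ 2.

(⇐) Suppose 4 ∣ s and 11 ∣ s. Any common multiple of 4 and 11 is a multiple of their lcm; here gcd(4, 11) = 1, so lcm(4, 11) = 4·11 = 44, so 44 ∣ s. Since 2 ∣ 44, it follows that 2 ∣ s.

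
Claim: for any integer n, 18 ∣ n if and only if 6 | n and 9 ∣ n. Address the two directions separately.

The biconditional holds.

Forward direction. If 18 ∣ n, write n = 18q. Since 18 = 3·6, n = 6·(3q), so 6 ∣ n; and since 18 = 2·9, n = 9·(2q), so 9 ∣ n.

Converse. Suppose 6 ∣ n and 9 ∣ n. Any common multiple of 6 and 9 is a multiple of their lcm; here lcm(6, 9) = 6·9/gcd(6, 9) = 54/3 = 18, so 18 ∣ n.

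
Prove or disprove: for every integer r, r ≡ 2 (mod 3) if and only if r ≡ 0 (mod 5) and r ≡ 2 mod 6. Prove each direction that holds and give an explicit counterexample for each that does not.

Only the converse holds.

(⇐) If r ≡ 0 (mod 5) and r ≡ 2 (mod 6), then by the Chinese remainder theorem r ≡ 20 (mod 30). Since 20 ≡ 2 (mod 3) and 3 ∣ 30, we get r ≡ 2 (mod 3).

(⇒) This fails: r = 2 gives 2 ≡ 2 (mod 3) but 2 ≡ 2 (mod 5), so the conjunction on the right does not hold.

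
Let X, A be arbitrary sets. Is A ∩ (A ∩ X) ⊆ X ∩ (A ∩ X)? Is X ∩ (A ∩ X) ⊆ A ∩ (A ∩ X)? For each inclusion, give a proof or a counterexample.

Reverse inclusion. Let x ∈ X ∩ (A ∩ X). Then x ∈ X ∩ A, from which x ∈ A ∩ (A ∩ X).

Forward inclusion. Let x ∈ A ∩ (A ∩ X). Then x ∈ X ∩ A, from which x ∈ X ∩ (A ∩ X).

The two sets are equal.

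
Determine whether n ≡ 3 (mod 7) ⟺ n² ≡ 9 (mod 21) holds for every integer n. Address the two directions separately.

Neither implication holds.

(⇒) This fails: take n = 10. Then 10 ≡ 3 (mod 7), but 10² = 100 ≡ 16 (mod 21), not 9.

(⇐) This fails: take n = 18. Then 18² = 324 ≡ 9 (mod 21), yet 18 ≡ 4 (mod 7), not 3.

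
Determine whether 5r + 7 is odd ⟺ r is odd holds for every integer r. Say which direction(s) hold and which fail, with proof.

(→) This fails: r = 0 gives 5r + 7 = 7, which is odd, but 0 is even, not odd.

(←) This also fails: r = 3 is odd, but 5r + 7 = 22 is even, not odd.

Neither implication holds.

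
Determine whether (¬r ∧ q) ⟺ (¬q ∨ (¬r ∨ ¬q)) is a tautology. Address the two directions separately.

Only the forward implication holds.

Forward direction. Assume the antecedent. If q is true, the antecedent forces (q = T, r = F), and ¬q ∨ (¬r ∨ ¬q) holds there. If q is false, the antecedent cannot hold. Either way ¬q ∨ (¬r ∨ ¬q) holds.

Converse. This fails. Under q = F, r = F, the left side is false but the right side is true.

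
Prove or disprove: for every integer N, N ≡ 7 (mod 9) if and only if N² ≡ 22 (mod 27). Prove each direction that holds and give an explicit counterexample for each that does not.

(⇒) fails and (⇐) fails.

(⟹) This fails: take N = 16. Then 16 ≡ 7 (mod 9), but 16² = 256 ≡ 13 (mod 27), not 22.

(⟸) This fails: take N = 20. Then 20² = 400 ≡ 22 (mod 27), yet 20 ≡ 2 (mod 9), not 7.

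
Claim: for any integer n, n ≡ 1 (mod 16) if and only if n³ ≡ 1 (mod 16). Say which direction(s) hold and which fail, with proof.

The biconditional holds.

Forward direction. Suppose n ≡ 1 (mod 16). Write n = 16j + 1. Then (16j + 1)³ = 4096j³ + 768j² + 48j + 1 = 16(256j³ + 48j² + 3j) + 1, so n³ ≡ 1 (mod 16).

Converse. Suppose n³ ≡ 1 (mod 16). The only residue r in {0, …, 15} with r³ ≡ 1 (mod 16) is r = 1, so n ≡ 1 (mod 16).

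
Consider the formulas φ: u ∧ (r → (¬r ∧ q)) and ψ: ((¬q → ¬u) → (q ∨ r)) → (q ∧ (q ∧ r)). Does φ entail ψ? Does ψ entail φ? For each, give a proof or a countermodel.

Neither direction holds.

Forward direction. This fails. Under q = F, r = F, u = T, the left side is true but the right side is false.

Converse. This fails. Under q = F, r = F, u = F, the left side is false but the right side is true.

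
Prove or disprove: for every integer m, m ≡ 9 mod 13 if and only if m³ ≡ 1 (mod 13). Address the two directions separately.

Not equivalent: only (⇒) holds.

(⇐) This fails: take m = 1. Then 1³ = 1 ≡ 1 (mod 13), yet 1 ≡ 1 (mod 13), not 9.

(⇒) Suppose m ≡ 9 mod 13. Write m = 13j + 9. Then (13j + 9)³ = 2197j³ + 4563j² + 3159j + 729 = 13(169j³ + 351j² + 243j + 56) + 1, so m³ ≡ 1 (mod 13).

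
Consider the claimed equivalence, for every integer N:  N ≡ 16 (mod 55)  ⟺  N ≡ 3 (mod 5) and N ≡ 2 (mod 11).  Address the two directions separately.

[⇒] This fails: N = 16 gives 16 ≡ 16 (mod 55) but 16 ≡ 1 (mod 5), so the conjunction on the right does not hold.

[⇐] This fails: N = 13 satisfies both congruences on the right (13 ≡ 3 mod 5 and 13 ≡ 2 mod 11) yet 13 ≡ 13 (mod 55), not 16.

Neither implication holds.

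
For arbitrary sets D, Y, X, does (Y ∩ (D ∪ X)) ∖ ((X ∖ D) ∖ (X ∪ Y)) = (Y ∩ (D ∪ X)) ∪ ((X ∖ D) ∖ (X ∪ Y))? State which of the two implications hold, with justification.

Both inclusions hold; the sets are equal.

Forward inclusion. Let x ∈ (Y ∩ (D ∪ X)) ∖ ((X ∖ D) ∖ (X ∪ Y)). Then either x ∈ D ∩ Y and x ∉ X; or x ∈ Y ∩ X and x ∉ D; or x ∈ D ∩ Y ∩ X. In each case x ∈ (Y ∩ (D ∪ X)) ∪ ((X ∖ D) ∖ (X ∪ Y)), so (Y ∩ (D ∪ X)) ∖ ((X ∖ D) ∖ (X ∪ Y)) ⊆ (Y ∩ (D ∪ X)) ∪ ((X ∖ D) ∖ (X ∪ Y)).

Reverse inclusion. Let x ∈ (Y ∩ (D ∪ X)) ∪ ((X ∖ D) ∖ (X ∪ Y)). Then either x ∈ D ∩ Y and x ∉ X; or x ∈ Y ∩ X and x ∉ D; or x ∈ D ∩ Y ∩ X. In each case x ∈ (Y ∩ (D ∪ X)) ∖ ((X ∖ D) ∖ (X ∪ Y)), so (Y ∩ (D ∪ X)) ∪ ((X ∖ D) ∖ (X ∪ Y)) ⊆ (Y ∩ (D ∪ X)) ∖ ((X ∖ D) ∖ (X ∪ Y)).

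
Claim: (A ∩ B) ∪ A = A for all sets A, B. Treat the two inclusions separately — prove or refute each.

(⊇) Let x ∈ A. Then either x ∈ A and x ∉ B; or x ∈ A ∩ B. In each case x ∈ (A ∩ B) ∪ A, so A ⊆ (A ∩ B) ∪ A.

(⊆) Let x ∈ (A ∩ B) ∪ A. Then either x ∈ A and x ∉ B; or x ∈ A ∩ B. In each case x ∈ A, so (A ∩ B) ∪ A ⊆ A.

Both inclusions hold.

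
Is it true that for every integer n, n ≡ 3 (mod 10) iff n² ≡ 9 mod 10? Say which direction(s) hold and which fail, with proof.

Forward direction. Suppose n ≡ 3 (mod 10). Write n = 10j + 3. Then (10j + 3)² = 100j² + 60j + 9 = 10(10j² + 6j) + 9, so n² ≡ 9 (mod 10).

Converse. This fails: take n = 7. Then 7² = 49 ≡ 9 (mod 10), yet 7 ≡ 7 (mod 10), not 3.

The forward direction holds; the converse fails.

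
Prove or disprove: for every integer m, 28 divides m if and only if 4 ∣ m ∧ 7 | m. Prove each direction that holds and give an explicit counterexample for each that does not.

Equivalent; both directions hold.

Forward direction. If 28 ∣ m, write m = 28q. Since 28 = 7·4, m = 4·(7q), so 4 ∣ m; and since 28 = 4·7, m = 7·(4q), so 7 ∣ m.

Converse. Suppose 4 ∣ m and 7 ∣ m. Any common multiple of 4 and 7 is a multiple of their lcm; here gcd(4, 7) = 1, so lcm(4, 7) = 4·7 = 28, so 28 ∣ m.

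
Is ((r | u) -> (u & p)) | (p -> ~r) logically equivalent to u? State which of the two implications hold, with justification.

Only the converse holds.

(⇒) This fails. Under r = F, u = F, p = F, the left side is true but the right side is false.

(⇐) Assume the antecedent. If r is true, the antecedent forces (r = T, u = T, p = F) or (r = T, u = T, p = T), and the consequent holds there. If r is false, the consequent reduces to true regardless of the other variables. Either way the consequent holds.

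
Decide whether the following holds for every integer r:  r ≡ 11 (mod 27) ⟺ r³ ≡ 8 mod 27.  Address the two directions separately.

The forward direction holds; the converse fails.

(⟹) Suppose r ≡ 11 (mod 27). Write r = 27j + 11. Then (27j + 11)³ = 19683j³ + 24057j² + 9801j + 1331 = 27(729j³ + 891j² + 363j + 49) + 8, so r³ ≡ 8 (mod 27).

(⟸) This fails: take r = 2. Then 2³ = 8 ≡ 8 (mod 27), yet 2 ≡ 2 (mod 27), not 11.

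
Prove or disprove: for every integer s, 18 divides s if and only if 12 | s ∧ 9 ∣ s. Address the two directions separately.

Not equivalent: only (⇐) holds.

(⇐) Suppose 12 ∣ s and 9 ∣ s. Any common multiple of 12 and 9 is a multiple of their lcm; here lcm(12, 9) = 12·9/gcd(12, 9) = 108/3 = 36, so 36 ∣ s. Since 18 ∣ 36, it follows that 18 ∣ s.

(⇒) This fails: take s = 18. Certainly 18 ∣ 18, but 12 ∤ 18.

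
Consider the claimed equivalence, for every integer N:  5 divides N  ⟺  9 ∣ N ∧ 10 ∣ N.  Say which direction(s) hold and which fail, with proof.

Forward direction. This fails: take N = 5. Certainly 5 ∣ 5, but 9 ∤ 5.

Converse. Suppose 9 ∣ N and 10 ∣ N. Any common multiple of 9 and 10 is a multiple of their lcm; here gcd(9, 10) = 1, so lcm(9, 10) = 9·10 = 90, so 90 ∣ N. Since 5 ∣ 90, it follows that 5 ∣ N.

Only the reverse direction holds.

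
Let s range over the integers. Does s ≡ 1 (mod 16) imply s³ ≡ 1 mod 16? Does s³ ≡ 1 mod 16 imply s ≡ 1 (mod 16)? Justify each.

Forward direction. Suppose s ≡ 1 (mod 16). Write s = 16j + 1. Then (16j + 1)³ = 4096j³ + 768j² + 48j + 1 = 16(256j³ + 48j² + 3j) + 1, so s³ ≡ 1 (mod 16).

Converse. Suppose s³ ≡ 1 (mod 16). The only residue r in {0, …, 15} with r³ ≡ 1 (mod 16) is r = 1, so s ≡ 1 (mod 16).

Both implications hold.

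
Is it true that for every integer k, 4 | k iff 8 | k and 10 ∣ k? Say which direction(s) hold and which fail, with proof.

(→) This fails: take k = 4. Certainly 4 ∣ 4, but 8 ∤ 4.

(←) Suppose 8 ∣ k and 10 ∣ k. Any common multiple of 8 and 10 is a multiple of their lcm; here lcm(8, 10) = 8·10/gcd(8, 10) = 80/2 = 40, so 40 ∣ k. Since 4 ∣ 40, it follows that 4 ∣ k.

(⇒) fails; (⇐) holds.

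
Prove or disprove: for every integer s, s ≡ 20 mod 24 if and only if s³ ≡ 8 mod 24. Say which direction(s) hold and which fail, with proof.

(⇒) Suppose s ≡ 20 mod 24. Write s = 24j + 20. Then (24j + 20)³ = 13824j³ + 34560j² + 28800j + 8000 = 24(576j³ + 1440j² + 1200j + 333) + 8, so s³ ≡ 8 (mod 24).

(⇐) This fails: take s = 2. Then 2³ = 8 ≡ 8 (mod 24), yet 2 ≡ 2 (mod 24), not 20.

The forward direction holds; the converse fails.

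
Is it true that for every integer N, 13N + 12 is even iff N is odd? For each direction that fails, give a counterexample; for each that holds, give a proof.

Neither direction holds.

Forward direction. This fails: N = 2 gives 13N + 12 = 38, which is even, but 2 is even, not odd.

Converse. This also fails: N = 1 is odd, but 13N + 12 = 25 is odd, not even.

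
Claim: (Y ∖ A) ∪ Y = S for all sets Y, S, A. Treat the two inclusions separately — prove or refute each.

(⟹) This inclusion fails. Take Y = {1}, S = ∅, A = ∅; then 1 ∈ (Y ∖ A) ∪ Y but 1 ∉ S.

(⟸) This inclusion fails. Take Y = ∅, S = {1}, A = ∅; then 1 ∈ S but 1 ∉ (Y ∖ A) ∪ Y.

Both inclusions fail.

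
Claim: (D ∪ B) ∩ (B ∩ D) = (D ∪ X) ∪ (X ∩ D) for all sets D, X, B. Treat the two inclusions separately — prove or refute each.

(⊆) Let x ∈ (D ∪ B) ∩ (B ∩ D). Then either x ∈ D ∩ B and x ∉ X; or x ∈ D ∩ X ∩ B. In each case x ∈ (D ∪ X) ∪ (X ∩ D), so (D ∪ B) ∩ (B ∩ D) ⊆ (D ∪ X) ∪ (X ∩ D).

(⊇) This inclusion fails. Take D = {1}, X = ∅, B = ∅; then 1 ∈ (D ∪ X) ∪ (X ∩ D) but 1 ∉ (D ∪ B) ∩ (B ∩ D).

Only the forward inclusion holds.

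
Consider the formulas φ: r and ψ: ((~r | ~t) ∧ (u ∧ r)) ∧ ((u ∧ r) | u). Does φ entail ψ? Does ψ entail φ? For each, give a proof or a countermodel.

Forward direction. This fails. Under t = F, r = T, u = F, the left side is true but the right side is false.

Converse. Assume the antecedent. If t is true, the antecedent cannot hold. If t is false, the antecedent forces (t = F, r = T, u = T), and r holds there. Either way r holds.

Only the reverse direction holds.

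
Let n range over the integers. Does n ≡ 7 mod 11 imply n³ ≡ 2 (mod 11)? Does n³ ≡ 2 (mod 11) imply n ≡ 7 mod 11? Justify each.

(⟹) Suppose n ≡ 7 mod 11. Write n = 11j + 7. Then (11j + 7)³ = 1331j³ + 2541j² + 1617j + 343 = 11(121j³ + 231j² + 147j + 31) + 2, so n³ ≡ 2 (mod 11).

(⟸) Conversely, suppose n³ ≡ 2 (mod 11). The only residue r in {0, …, 10} with r³ ≡ 2 (mod 11) is r = 7, so n ≡ 7 (mod 11).

Both implications hold.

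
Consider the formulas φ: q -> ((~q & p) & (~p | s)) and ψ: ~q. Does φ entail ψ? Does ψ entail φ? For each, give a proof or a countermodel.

Both directions hold; the statement is true.

(→) Assume the antecedent. If p is true, the antecedent forces (p = T, s = F, q = F) or (p = T, s = T, q = F), and ~q holds there. If p is false, the antecedent forces (p = F, s = F, q = F) or (p = F, s = T, q = F), and ~q holds there. Either way ~q holds.

(←) Assume the antecedent. If p is true, the antecedent forces (p = T, s = F, q = F) or (p = T, s = T, q = F), and q -> ((~q & p) & (~p | s)) holds there. If p is false, the antecedent forces (p = F, s = F, q = F) or (p = F, s = T, q = F), and q -> ((~q & p) & (~p | s)) holds there. Either way q -> ((~q & p) & (~p | s)) holds.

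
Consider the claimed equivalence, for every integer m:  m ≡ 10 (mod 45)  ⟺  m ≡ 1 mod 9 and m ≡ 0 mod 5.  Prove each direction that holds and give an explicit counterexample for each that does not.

Both implications hold.

Forward direction. Suppose m ≡ 10 (mod 45); write m = 45j + 10. Since 9 ∣ 45, reducing mod 9 gives m ≡ 10 ≡ 1 (mod 9); since 5 ∣ 45, reducing mod 5 gives m ≡ 10 ≡ 0 (mod 5).

Converse. If m ≡ 1 (mod 9) and m ≡ 0 (mod 5), then by the Chinese remainder theorem m ≡ 10 (mod 45). This is exactly m ≡ 10 (mod 45).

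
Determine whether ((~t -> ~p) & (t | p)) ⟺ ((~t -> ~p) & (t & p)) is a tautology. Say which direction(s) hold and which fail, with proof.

Only the reverse direction holds.

(→) This fails. Under p = F, t = T, the left side is true but the right side is false.

(←) Assume the antecedent. If p is true, the antecedent forces (p = T, t = T), and (~t -> ~p) & (t | p) holds there. If p is false, the antecedent cannot hold. Either way (~t -> ~p) & (t | p) holds.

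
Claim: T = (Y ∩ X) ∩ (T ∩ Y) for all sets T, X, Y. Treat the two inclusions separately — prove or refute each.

(⟹) This inclusion fails. Take T = {1}, X = ∅, Y = ∅; then 1 ∈ T but 1 ∉ (Y ∩ X) ∩ (T ∩ Y).

(⟸) Let x ∈ (Y ∩ X) ∩ (T ∩ Y). Then x ∈ T ∩ X ∩ Y, from which x ∈ T.

(⊆) fails; (⊇) holds.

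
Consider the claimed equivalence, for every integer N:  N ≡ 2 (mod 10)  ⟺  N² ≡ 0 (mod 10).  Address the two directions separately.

Neither implication holds.

Forward direction. This fails: take N = 2. Then 2 ≡ 2 (mod 10), but 2² = 4 ≡ 4 (mod 10), not 0.

Converse. This fails: take N = 0. Then 0² = 0 ≡ 0 (mod 10), yet 0 ≡ 0 (mod 10), not 2.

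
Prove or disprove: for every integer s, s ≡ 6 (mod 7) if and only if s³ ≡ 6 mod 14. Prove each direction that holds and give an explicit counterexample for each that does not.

(→) This fails: take s = 13. Then 13 ≡ 6 (mod 7), but 13³ = 2197 ≡ 13 (mod 14), not 6.

(←) This fails: take s = 10. Then 10³ = 1000 ≡ 6 (mod 14), yet 10 ≡ 3 (mod 7), not 6.

Both directions fail.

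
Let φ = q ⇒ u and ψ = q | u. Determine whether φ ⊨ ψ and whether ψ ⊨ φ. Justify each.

Both directions fail.

Forward direction. This fails. Under q = F, u = F, the left side is true but the right side is false.

Converse. This fails. Under q = T, u = F, the left side is false but the right side is true.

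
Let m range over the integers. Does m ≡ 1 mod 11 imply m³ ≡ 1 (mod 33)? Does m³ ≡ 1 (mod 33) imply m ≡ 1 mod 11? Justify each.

(⟹) This fails: take m = 12. Then 12 ≡ 1 (mod 11), but 12³ = 1728 ≡ 12 (mod 33), not 1.

(⟸) Conversely, the residues r modulo 33 with r³ ≡ 1 (mod 33) are exactly {1}, and each is ≡ 1 (mod 11).

Only the reverse direction holds.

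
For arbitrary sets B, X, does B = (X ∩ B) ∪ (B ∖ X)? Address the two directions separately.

Both inclusions hold.

Forward inclusion. Let x ∈ B. Then either x ∈ B and x ∉ X; or x ∈ B ∩ X. In each case x ∈ (X ∩ B) ∪ (B ∖ X), so B ⊆ (X ∩ B) ∪ (B ∖ X).

Reverse inclusion. Let x ∈ (X ∩ B) ∪ (B ∖ X). Then either x ∈ B and x ∉ X; or x ∈ B ∩ X. In each case x ∈ B, so (X ∩ B) ∪ (B ∖ X) ⊆ B.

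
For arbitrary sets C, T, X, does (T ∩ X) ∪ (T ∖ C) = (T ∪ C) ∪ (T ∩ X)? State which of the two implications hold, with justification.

Only the forward inclusion holds.

(⊆) Let x ∈ (T ∩ X) ∪ (T ∖ C). Then either x ∈ T and x ∉ C, X; or x ∈ T ∩ X and x ∉ C; or x ∈ C ∩ T ∩ X. In each case x ∈ (T ∪ C) ∪ (T ∩ X), so (T ∩ X) ∪ (T ∖ C) ⊆ (T ∪ C) ∪ (T ∩ X).

(⊇) This inclusion fails. Take C = {1}, T = ∅, X = ∅; then 1 ∈ (T ∪ C) ∪ (T ∩ X) but 1 ∉ (T ∩ X) ∪ (T ∖ C).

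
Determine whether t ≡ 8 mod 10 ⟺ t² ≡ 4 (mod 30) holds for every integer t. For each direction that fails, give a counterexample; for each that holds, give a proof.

(→) This fails: take t = 18. Then 18 ≡ 8 (mod 10), but 18² = 324 ≡ 24 (mod 30), not 4.

(←) This fails: take t = 2. Then 2² = 4 ≡ 4 (mod 30), yet 2 ≡ 2 (mod 10), not 8.

Neither direction holds.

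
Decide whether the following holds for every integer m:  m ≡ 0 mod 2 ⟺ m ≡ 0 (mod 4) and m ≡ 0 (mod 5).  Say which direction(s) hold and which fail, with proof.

(⟸) If m ≡ 0 (mod 4) and m ≡ 0 (mod 5), then by the Chinese remainder theorem m ≡ 0 (mod 20). Since 0 ≡ 0 (mod 2) and 2 ∣ 20, we get m ≡ 0 (mod 2).

(⟹) This fails: m = 2 gives 2 ≡ 0 (mod 2) but 2 ≡ 2 (mod 4), so the conjunction on the right does not hold.

Not equivalent: only (⇐) holds.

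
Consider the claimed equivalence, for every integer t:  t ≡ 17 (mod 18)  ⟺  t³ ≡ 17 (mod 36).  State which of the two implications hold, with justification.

(⇒) This fails: take t = 35. Then 35 ≡ 17 (mod 18), but 35³ = 42875 ≡ 35 (mod 36), not 17.

(⇐) This fails: take t = 5. Then 5³ = 125 ≡ 17 (mod 36), yet 5 ≡ 5 (mod 18), not 17.

Both directions fail.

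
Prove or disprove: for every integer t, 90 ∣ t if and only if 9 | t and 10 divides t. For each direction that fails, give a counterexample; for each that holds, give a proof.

Both directions hold; the statement is true.

[⇒] If 90 ∣ t, write t = 90q. Since 90 = 10·9, t = 9·(10q), so 9 ∣ t; and since 90 = 9·10, t = 10·(9q), so 10 ∣ t.

[⇐] Suppose 9 ∣ t and 10 ∣ t. Any common multiple of 9 and 10 is a multiple of their lcm; here gcd(9, 10) = 1, so lcm(9, 10) = 9·10 = 90, so 90 ∣ t.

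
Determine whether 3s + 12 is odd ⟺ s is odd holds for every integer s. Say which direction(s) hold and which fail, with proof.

(⟸) Suppose s is odd; write s = 2j + 1. Then 3s + 12 = 3·(2j + 1) + 12 = 2·3j + 15, which is odd.

(⟹) Suppose 3s + 12 is odd. Since 3 is odd, 3s and s have the same parity, so 3s + 12 ≡ s + 12 (mod 2). As 12 is even, 3s + 12 is odd exactly when s is odd. Thus s is odd.

Equivalent; both directions hold.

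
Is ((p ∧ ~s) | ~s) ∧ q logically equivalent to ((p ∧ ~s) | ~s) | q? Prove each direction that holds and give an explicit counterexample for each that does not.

The forward direction holds; the converse fails.

Forward direction. Assume the antecedent. If q is true, ((p ∧ ~s) | ~s) | q reduces to true regardless of the other variables. If q is false, the antecedent cannot hold. Either way ((p ∧ ~s) | ~s) | q holds.

Converse. This fails. Under q = F, p = F, s = F, the left side is false but the right side is true.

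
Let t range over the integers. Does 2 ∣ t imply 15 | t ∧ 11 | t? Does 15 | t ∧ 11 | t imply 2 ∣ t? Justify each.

[⇒] This fails: take t = 2. Certainly 2 ∣ 2, but 15 ∤ 2.

[⇐] This fails: take t = 165. Both 15 ∣ 165 and 11 ∣ 165, yet 165 is not a multiple of 2 (since 165 = 82·2 + 1), so 2 ∤ 165.

Neither implication holds.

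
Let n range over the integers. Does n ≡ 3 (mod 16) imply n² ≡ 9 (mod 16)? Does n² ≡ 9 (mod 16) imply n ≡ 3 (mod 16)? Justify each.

Forward direction. Suppose n ≡ 3 (mod 16). Write n = 16j + 3. Then (16j + 3)² = 256j² + 96j + 9 = 16(16j² + 6j) + 9, so n² ≡ 9 (mod 16).

Converse. This fails: take n = 5. Then 5² = 25 ≡ 9 (mod 16), yet 5 ≡ 5 (mod 16), not 3.

Not equivalent: only (⇒) holds.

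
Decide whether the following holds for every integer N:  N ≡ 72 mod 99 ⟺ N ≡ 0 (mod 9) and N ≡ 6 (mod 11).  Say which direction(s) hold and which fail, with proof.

[⇐] If N ≡ 0 (mod 9) and N ≡ 6 (mod 11), then by the Chinese remainder theorem N ≡ 72 (mod 99). This is exactly N ≡ 72 (mod 99).

[⇒] Suppose N ≡ 72 (mod 99); write N = 99j + 72. Since 9 ∣ 99, reducing mod 9 gives N ≡ 72 ≡ 0 (mod 9); since 11 ∣ 99, reducing mod 11 gives N ≡ 72 ≡ 6 (mod 11).

Both implications hold.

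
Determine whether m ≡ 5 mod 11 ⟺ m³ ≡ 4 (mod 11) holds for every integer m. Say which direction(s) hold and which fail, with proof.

(⟹) Suppose m ≡ 5 mod 11. Write m = 11j + 5. Then (11j + 5)³ = 1331j³ + 1815j² + 825j + 125 = 11(121j³ + 165j² + 75j + 11) + 4, so m³ ≡ 4 (mod 11).

(⟸) For the converse, argue contrapositively. If m ≢ 5 (mod 11), then m is congruent to one of 0, 1, 2, 3, 4, 6, 7, 8, 9, 10 modulo 11, and these give m³ ≡ 0, 1, 8, 5, 9, 7, 2, 6, 3, 10 respectively — never 4.

The biconditional holds.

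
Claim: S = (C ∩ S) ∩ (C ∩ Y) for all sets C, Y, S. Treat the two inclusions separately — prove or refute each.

(⟸) Let x ∈ (C ∩ S) ∩ (C ∩ Y). Then x ∈ C ∩ Y ∩ S, from which x ∈ S.

(⟹) This inclusion fails. Take C = ∅, Y = ∅, S = {1}; then 1 ∈ S but 1 ∉ (C ∩ S) ∩ (C ∩ Y).

The sets are not equal: only the reverse inclusion holds.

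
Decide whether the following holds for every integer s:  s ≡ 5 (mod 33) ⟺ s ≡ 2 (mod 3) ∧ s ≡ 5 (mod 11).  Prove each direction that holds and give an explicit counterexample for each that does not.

Both directions hold.

Forward direction. Suppose s ≡ 5 (mod 33); write s = 33j + 5. Since 3 ∣ 33, reducing mod 3 gives s ≡ 5 ≡ 2 (mod 3); since 11 ∣ 33, reducing mod 11 gives s ≡ 5 (mod 11).

Converse. If s ≡ 2 (mod 3) and s ≡ 5 (mod 11), then by the Chinese remainder theorem s ≡ 5 (mod 33). This is exactly s ≡ 5 (mod 33).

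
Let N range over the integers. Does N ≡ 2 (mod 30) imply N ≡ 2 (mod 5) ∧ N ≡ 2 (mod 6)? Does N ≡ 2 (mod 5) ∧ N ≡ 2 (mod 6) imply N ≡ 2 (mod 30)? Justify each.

(⟹) Suppose N ≡ 2 (mod 30); write N = 30j + 2. Since 5 ∣ 30, reducing mod 5 gives N ≡ 2 (mod 5); since 6 ∣ 30, reducing mod 6 gives N ≡ 2 (mod 6).

(⟸) Conversely, if N ≡ 2 (mod 5) and N ≡ 2 (mod 6), then by the Chinese remainder theorem N ≡ 2 (mod 30). This is exactly N ≡ 2 (mod 30).

The biconditional holds.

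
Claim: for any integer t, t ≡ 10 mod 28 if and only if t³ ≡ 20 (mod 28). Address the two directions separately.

Only the forward implication holds.

(⟹) Suppose t ≡ 10 mod 28. Write t = 28j + 10. Then (28j + 10)³ = 21952j³ + 23520j² + 8400j + 1000 = 28(784j³ + 840j² + 300j + 35) + 20, so t³ ≡ 20 (mod 28).

(⟸) This fails: take t = 6. Then 6³ = 216 ≡ 20 (mod 28), yet 6 ≡ 6 (mod 28), not 10.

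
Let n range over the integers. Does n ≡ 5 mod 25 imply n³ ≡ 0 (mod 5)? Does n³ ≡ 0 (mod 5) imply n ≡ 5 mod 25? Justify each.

Only the forward direction holds.

[⇒] Suppose n ≡ 5 (mod 25). Then n³ ≡ 5³ = 125 (mod 25), and since 5 ∣ 25, also n³ ≡ 0 (mod 5).

[⇐] This fails: take n = 0. Then 0³ = 0 ≡ 0 (mod 5), yet 0 ≡ 0 (mod 25), not 5.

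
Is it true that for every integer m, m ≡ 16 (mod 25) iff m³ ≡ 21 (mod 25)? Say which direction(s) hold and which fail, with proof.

The biconditional holds.

[⇐] Suppose m³ ≡ 21 (mod 25). The only residue r in {0, …, 24} with r³ ≡ 21 (mod 25) is r = 16, so m ≡ 16 (mod 25).

[⇒] Suppose m ≡ 16 (mod 25). Write m = 25j + 16. Then (25j + 16)³ = 15625j³ + 30000j² + 19200j + 4096 = 25(625j³ + 1200j² + 768j + 163) + 21, so m³ ≡ 21 (mod 25).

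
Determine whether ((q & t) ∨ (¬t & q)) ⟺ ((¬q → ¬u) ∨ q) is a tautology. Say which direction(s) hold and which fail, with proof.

Forward direction. Assume the antecedent. If u is true, the antecedent forces (u = T, q = T, t = F) or (u = T, q = T, t = T), and (¬q → ¬u) ∨ q holds there. If u is false, (¬q → ¬u) ∨ q reduces to true regardless of the other variables. Either way (¬q → ¬u) ∨ q holds.

Converse. This fails. Under u = F, q = F, t = F, the left side is false but the right side is true.

(⇒) holds; (⇐) fails.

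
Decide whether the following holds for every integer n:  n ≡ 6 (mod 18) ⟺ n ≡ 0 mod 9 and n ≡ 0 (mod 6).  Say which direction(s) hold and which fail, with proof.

(⇒) This fails: n = 6 gives 6 ≡ 6 (mod 18) but 6 ≡ 6 (mod 9), so the conjunction on the right does not hold.

(⇐) This fails: n = 0 satisfies both congruences on the right (0 ≡ 0 mod 9 and 0 ≡ 0 mod 6) yet 0 ≡ 0 (mod 18), not 6.

(⇒) fails and (⇐) fails.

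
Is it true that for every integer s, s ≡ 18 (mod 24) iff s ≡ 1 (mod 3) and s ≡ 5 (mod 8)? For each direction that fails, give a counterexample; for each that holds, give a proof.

(⟹) This fails: s = 18 gives 18 ≡ 18 (mod 24) but 18 ≡ 0 (mod 3), so the conjunction on the right does not hold.

(⟸) This fails: s = 13 satisfies both congruences on the right (13 ≡ 1 mod 3 and 13 ≡ 5 mod 8) yet 13 ≡ 13 (mod 24), not 18.

Neither implication holds.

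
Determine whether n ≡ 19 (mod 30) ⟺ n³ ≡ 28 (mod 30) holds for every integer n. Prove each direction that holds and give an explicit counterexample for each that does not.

(⇒) fails and (⇐) fails.

Forward direction. This fails: take n = 19. Then 19 ≡ 19 (mod 30), but 19³ = 6859 ≡ 19 (mod 30), not 28.

Converse. This fails: take n = 22. Then 22³ = 10648 ≡ 28 (mod 30), yet 22 ≡ 22 (mod 30), not 19.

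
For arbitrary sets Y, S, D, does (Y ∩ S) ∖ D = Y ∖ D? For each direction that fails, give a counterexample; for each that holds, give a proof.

(⊆) Let x ∈ (Y ∩ S) ∖ D. Then x ∈ Y ∩ S and x ∉ D, from which x ∈ Y ∖ D.

(⊇) This inclusion fails. Take Y = {1}, S = ∅, D = ∅; then 1 ∈ Y ∖ D but 1 ∉ (Y ∩ S) ∖ D.

The sets are not equal: only the forward inclusion holds.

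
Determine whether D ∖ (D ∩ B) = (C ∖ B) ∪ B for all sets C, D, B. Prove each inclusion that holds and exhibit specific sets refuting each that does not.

Forward inclusion. This inclusion fails. Take C = ∅, D = {1}, B = ∅; then 1 ∈ D ∖ (D ∩ B) but 1 ∉ (C ∖ B) ∪ B.

Reverse inclusion. This inclusion fails. Take C = {1}, D = ∅, B = ∅; then 1 ∈ (C ∖ B) ∪ B but 1 ∉ D ∖ (D ∩ B).

Neither inclusion holds.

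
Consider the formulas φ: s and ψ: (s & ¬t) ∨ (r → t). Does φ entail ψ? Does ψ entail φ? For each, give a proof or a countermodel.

(⇒) Assume the antecedent. If t is true, (s & ¬t) ∨ (r → t) reduces to true regardless of the other variables. If t is false, the antecedent forces (t = F, r = F, s = T) or (t = F, r = T, s = T), and (s & ¬t) ∨ (r → t) holds there. Either way (s & ¬t) ∨ (r → t) holds.

(⇐) This fails. Under t = F, r = F, s = F, the left side is false but the right side is true.

The forward direction holds; the converse fails.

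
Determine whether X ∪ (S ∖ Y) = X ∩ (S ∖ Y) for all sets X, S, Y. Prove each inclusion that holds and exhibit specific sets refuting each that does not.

Only the reverse inclusion holds.

(⊆) This inclusion fails. Take X = {1}, S = ∅, Y = ∅; then 1 ∈ X ∪ (S ∖ Y) but 1 ∉ X ∩ (S ∖ Y).

(⊇) Let x ∈ X ∩ (S ∖ Y). Then x ∈ X ∩ S and x ∉ Y, from which x ∈ X ∪ (S ∖ Y).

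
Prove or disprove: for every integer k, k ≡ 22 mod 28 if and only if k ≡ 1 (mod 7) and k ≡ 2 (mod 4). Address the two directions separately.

Forward direction. Suppose k ≡ 22 (mod 28); write k = 28j + 22. Since 7 ∣ 28, reducing mod 7 gives k ≡ 22 ≡ 1 (mod 7); since 4 ∣ 28, reducing mod 4 gives k ≡ 22 ≡ 2 (mod 4).

Converse. If k ≡ 1 (mod 7) and k ≡ 2 (mod 4), then by the Chinese remainder theorem k ≡ 22 (mod 28). This is exactly k ≡ 22 (mod 28).

Equivalent; both directions hold.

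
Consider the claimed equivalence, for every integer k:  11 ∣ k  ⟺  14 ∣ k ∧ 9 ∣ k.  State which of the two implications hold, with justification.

Neither implication holds.

[⇒] This fails: take k = 11. Certainly 11 ∣ 11, but 14 ∤ 11.

[⇐] This fails: take k = 126. Both 14 ∣ 126 and 9 ∣ 126, yet 126 is not a multiple of 11 (since 126 = 11·11 + 5), so 11 ∤ 126.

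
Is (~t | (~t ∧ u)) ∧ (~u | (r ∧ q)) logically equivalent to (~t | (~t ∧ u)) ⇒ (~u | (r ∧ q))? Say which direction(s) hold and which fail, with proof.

Converse. This fails. Under q = F, u = F, r = F, t = T, the left side is false but the right side is true.

Forward direction. Assume the antecedent. If u is true, the antecedent forces (q = T, u = T, r = T, t = F), and the consequent holds there. If u is false, the consequent reduces to true regardless of the other variables. Either way the consequent holds.

Only the forward implication holds.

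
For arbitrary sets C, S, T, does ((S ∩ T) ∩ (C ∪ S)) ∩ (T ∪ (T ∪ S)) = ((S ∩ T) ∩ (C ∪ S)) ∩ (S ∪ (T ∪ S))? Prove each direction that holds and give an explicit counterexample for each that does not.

Both inclusions hold.

Forward inclusion. Let x ∈ ((S ∩ T) ∩ (C ∪ S)) ∩ (T ∪ (T ∪ S)). Then either x ∈ S ∩ T and x ∉ C; or x ∈ C ∩ S ∩ T. In each case x ∈ ((S ∩ T) ∩ (C ∪ S)) ∩ (S ∪ (T ∪ S)), so ((S ∩ T) ∩ (C ∪ S)) ∩ (T ∪ (T ∪ S)) ⊆ ((S ∩ T) ∩ (C ∪ S)) ∩ (S ∪ (T ∪ S)).

Reverse inclusion. Let x ∈ ((S ∩ T) ∩ (C ∪ S)) ∩ (S ∪ (T ∪ S)). Then either x ∈ S ∩ T and x ∉ C; or x ∈ C ∩ S ∩ T. In each case x ∈ ((S ∩ T) ∩ (C ∪ S)) ∩ (T ∪ (T ∪ S)), so ((S ∩ T) ∩ (C ∪ S)) ∩ (S ∪ (T ∪ S)) ⊆ ((S ∩ T) ∩ (C ∪ S)) ∩ (T ∪ (T ∪ S)).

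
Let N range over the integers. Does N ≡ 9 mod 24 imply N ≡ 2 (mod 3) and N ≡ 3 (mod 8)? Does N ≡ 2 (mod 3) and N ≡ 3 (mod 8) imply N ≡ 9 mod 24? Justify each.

(⇒) fails and (⇐) fails.

[⇒] This fails: N = 9 gives 9 ≡ 9 (mod 24) but 9 ≡ 0 (mod 3), so the conjunction on the right does not hold.

[⇐] This fails: N = 11 satisfies both congruences on the right (11 ≡ 2 mod 3 and 11 ≡ 3 mod 8) yet 11 ≡ 11 (mod 24), not 9.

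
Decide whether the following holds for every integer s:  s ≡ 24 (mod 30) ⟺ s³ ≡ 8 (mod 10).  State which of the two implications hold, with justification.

[⇒] This fails: take s = 24. Then 24 ≡ 24 (mod 30), but 24³ = 13824 ≡ 4 (mod 10), not 8.

[⇐] This fails: take s = 2. Then 2³ = 8 ≡ 8 (mod 10), yet 2 ≡ 2 (mod 30), not 24.

Neither direction holds.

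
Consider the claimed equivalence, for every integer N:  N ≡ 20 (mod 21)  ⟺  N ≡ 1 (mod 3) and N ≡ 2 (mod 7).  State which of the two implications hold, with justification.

Neither direction holds.

[⇒] This fails: N = 20 gives 20 ≡ 20 (mod 21) but 20 ≡ 2 (mod 3), so the conjunction on the right does not hold.

[⇐] This fails: N = 16 satisfies both congruences on the right (16 ≡ 1 mod 3 and 16 ≡ 2 mod 7) yet 16 ≡ 16 (mod 21), not 20.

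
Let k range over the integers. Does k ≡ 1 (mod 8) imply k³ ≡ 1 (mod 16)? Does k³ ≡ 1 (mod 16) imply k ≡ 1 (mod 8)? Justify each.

The forward direction fails; the converse holds.

(←) The residues r modulo 16 with r³ ≡ 1 (mod 16) are exactly {1}, and each is ≡ 1 (mod 8).

(→) This fails: take k = 9. Then 9 ≡ 1 (mod 8), but 9³ = 729 ≡ 9 (mod 16), not 1.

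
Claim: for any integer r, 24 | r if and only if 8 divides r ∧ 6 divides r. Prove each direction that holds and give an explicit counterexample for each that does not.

[⇒] If 24 ∣ r, write r = 24q. Since 24 = 3·8, r = 8·(3q), so 8 ∣ r; and since 24 = 4·6, r = 6·(4q), so 6 ∣ r.

[⇐] Suppose 8 ∣ r and 6 ∣ r. Any common multiple of 8 and 6 is a multiple of their lcm; here lcm(8, 6) = 8·6/gcd(8, 6) = 48/2 = 24, so 24 ∣ r.

Both implications hold.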